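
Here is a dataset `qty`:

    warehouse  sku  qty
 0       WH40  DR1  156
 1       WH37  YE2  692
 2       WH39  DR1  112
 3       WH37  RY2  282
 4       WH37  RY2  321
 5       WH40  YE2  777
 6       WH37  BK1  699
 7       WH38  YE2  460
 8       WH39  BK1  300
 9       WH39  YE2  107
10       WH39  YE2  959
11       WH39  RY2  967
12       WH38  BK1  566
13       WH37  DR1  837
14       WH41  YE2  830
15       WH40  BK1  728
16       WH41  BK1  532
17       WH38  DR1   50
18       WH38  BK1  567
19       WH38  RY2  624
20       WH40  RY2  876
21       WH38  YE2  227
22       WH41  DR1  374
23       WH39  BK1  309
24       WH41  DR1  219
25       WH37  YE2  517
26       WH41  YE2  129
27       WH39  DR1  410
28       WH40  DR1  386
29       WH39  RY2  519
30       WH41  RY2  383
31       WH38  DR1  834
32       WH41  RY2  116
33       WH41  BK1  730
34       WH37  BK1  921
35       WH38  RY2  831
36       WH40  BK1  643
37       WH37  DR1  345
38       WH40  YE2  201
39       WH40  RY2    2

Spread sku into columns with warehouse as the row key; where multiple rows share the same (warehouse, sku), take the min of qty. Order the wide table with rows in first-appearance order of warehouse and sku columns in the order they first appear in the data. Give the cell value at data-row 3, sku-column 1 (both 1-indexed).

With rows in first-appearance order of warehouse, row 3 is warehouse=WH39. sku columns in first-appearance order: DR1, YE2, RY2, BK1; column 1 is DR1.
Long rows with warehouse=WH39, sku=DR1: min(112, 410) = 112.

112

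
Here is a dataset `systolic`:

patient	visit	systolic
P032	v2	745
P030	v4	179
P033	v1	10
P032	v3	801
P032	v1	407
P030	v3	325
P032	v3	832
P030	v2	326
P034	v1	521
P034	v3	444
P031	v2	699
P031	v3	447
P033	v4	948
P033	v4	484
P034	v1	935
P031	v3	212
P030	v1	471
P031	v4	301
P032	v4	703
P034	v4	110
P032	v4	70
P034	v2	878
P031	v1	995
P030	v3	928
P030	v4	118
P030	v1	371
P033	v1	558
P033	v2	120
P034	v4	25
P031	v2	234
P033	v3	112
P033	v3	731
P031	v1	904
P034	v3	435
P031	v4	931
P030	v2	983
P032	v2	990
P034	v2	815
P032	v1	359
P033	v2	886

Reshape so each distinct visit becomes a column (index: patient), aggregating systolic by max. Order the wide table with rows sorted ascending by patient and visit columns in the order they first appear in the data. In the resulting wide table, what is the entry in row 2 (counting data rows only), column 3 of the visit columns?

995

With rows sorted ascending by patient, row 2 is patient=P031. visit columns in first-appearance order: v2, v4, v1, v3; column 3 is v1.
Long rows with patient=P031, visit=v1: max(995, 904) = 995.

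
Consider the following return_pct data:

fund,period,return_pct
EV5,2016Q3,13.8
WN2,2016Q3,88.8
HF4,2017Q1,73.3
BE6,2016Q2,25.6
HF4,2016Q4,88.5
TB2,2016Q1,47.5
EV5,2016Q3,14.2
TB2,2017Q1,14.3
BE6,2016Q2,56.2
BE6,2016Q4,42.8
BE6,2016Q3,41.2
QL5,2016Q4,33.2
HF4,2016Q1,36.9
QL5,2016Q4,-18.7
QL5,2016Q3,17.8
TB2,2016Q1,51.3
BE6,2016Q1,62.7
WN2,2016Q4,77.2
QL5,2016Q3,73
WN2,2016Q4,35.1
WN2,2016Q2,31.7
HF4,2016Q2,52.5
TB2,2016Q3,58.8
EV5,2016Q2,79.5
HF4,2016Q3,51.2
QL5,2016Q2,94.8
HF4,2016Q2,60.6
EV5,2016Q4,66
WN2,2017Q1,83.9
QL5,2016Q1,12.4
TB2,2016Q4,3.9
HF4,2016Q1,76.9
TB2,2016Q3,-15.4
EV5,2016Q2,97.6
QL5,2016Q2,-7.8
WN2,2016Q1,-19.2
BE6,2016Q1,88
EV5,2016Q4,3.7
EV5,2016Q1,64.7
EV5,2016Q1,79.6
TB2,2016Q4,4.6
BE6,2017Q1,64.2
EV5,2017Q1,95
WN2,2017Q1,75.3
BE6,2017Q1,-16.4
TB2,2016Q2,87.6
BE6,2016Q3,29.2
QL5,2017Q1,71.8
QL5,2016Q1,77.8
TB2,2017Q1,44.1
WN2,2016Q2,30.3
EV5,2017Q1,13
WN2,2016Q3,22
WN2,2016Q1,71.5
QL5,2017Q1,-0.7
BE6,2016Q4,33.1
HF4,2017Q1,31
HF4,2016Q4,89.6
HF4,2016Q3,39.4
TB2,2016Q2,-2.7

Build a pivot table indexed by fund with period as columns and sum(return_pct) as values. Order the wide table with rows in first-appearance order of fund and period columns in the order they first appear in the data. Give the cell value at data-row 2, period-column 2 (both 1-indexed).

With rows in first-appearance order of fund, row 2 is fund=WN2. period columns in first-appearance order: 2016Q3, 2017Q1, 2016Q2, 2016Q4, 2016Q1; column 2 is 2017Q1.
Long rows with fund=WN2, period=2017Q1: 83.9 + 75.3 = 159.2.

159.2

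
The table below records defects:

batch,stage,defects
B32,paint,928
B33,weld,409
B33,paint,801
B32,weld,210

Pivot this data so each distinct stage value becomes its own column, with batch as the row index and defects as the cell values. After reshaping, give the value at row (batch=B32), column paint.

Wide layout: rows indexed by batch, columns are the 2 distinct stage values (paint, weld).
Cell (batch=B32, stage=paint) draws from the long row where batch=B32 and stage=paint, which has defects=928.

928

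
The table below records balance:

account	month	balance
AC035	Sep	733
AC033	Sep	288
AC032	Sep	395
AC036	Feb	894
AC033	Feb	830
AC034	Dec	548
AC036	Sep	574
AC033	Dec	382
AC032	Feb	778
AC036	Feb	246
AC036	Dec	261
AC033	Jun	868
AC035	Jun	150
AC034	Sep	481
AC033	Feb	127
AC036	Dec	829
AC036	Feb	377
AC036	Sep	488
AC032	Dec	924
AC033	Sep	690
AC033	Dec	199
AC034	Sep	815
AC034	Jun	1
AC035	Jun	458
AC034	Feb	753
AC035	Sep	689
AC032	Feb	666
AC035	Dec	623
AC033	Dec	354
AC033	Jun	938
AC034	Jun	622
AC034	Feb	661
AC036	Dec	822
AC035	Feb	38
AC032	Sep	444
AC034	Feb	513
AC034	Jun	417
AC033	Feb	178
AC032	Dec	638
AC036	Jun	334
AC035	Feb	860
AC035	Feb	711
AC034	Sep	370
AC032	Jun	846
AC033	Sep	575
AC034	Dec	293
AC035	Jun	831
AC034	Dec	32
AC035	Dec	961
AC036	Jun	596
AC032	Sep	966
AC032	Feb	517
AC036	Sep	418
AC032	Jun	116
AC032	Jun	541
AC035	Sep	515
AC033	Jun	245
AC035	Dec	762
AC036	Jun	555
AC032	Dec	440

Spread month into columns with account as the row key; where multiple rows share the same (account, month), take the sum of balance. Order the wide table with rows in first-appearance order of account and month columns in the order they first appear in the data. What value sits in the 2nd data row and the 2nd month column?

1135

With rows in first-appearance order of account, row 2 is account=AC033. month columns in first-appearance order: Sep, Feb, Dec, Jun; column 2 is Feb.
Long rows with account=AC033, month=Feb: 830 + 127 + 178 = 1135.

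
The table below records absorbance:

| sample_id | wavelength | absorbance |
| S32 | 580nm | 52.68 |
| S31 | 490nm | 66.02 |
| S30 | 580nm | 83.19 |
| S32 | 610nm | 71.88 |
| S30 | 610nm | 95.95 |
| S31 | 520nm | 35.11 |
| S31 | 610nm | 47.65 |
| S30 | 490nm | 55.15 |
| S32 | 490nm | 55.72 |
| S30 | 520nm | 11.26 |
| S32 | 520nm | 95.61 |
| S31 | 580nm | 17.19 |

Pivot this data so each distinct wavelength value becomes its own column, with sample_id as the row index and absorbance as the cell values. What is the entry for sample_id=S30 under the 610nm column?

Wide layout: rows indexed by sample_id, columns are the 4 distinct wavelength values (580nm, 490nm, 610nm, 520nm).
Cell (sample_id=S30, wavelength=610nm) draws from the long row where sample_id=S30 and wavelength=610nm, which has absorbance=95.95.

95.95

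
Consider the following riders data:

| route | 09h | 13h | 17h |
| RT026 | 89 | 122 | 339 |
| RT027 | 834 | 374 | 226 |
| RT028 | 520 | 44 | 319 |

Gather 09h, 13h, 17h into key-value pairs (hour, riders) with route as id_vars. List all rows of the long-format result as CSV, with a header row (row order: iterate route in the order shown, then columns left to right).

route,hour,riders
RT026,09h,89
RT026,13h,122
RT026,17h,339
RT027,09h,834
RT027,13h,374
RT027,17h,226
RT028,09h,520
RT028,13h,44
RT028,17h,319

Each (route, column) pair becomes one row: 3 × 3 = 9 rows.
For example, (RT026, 09h) → riders=89.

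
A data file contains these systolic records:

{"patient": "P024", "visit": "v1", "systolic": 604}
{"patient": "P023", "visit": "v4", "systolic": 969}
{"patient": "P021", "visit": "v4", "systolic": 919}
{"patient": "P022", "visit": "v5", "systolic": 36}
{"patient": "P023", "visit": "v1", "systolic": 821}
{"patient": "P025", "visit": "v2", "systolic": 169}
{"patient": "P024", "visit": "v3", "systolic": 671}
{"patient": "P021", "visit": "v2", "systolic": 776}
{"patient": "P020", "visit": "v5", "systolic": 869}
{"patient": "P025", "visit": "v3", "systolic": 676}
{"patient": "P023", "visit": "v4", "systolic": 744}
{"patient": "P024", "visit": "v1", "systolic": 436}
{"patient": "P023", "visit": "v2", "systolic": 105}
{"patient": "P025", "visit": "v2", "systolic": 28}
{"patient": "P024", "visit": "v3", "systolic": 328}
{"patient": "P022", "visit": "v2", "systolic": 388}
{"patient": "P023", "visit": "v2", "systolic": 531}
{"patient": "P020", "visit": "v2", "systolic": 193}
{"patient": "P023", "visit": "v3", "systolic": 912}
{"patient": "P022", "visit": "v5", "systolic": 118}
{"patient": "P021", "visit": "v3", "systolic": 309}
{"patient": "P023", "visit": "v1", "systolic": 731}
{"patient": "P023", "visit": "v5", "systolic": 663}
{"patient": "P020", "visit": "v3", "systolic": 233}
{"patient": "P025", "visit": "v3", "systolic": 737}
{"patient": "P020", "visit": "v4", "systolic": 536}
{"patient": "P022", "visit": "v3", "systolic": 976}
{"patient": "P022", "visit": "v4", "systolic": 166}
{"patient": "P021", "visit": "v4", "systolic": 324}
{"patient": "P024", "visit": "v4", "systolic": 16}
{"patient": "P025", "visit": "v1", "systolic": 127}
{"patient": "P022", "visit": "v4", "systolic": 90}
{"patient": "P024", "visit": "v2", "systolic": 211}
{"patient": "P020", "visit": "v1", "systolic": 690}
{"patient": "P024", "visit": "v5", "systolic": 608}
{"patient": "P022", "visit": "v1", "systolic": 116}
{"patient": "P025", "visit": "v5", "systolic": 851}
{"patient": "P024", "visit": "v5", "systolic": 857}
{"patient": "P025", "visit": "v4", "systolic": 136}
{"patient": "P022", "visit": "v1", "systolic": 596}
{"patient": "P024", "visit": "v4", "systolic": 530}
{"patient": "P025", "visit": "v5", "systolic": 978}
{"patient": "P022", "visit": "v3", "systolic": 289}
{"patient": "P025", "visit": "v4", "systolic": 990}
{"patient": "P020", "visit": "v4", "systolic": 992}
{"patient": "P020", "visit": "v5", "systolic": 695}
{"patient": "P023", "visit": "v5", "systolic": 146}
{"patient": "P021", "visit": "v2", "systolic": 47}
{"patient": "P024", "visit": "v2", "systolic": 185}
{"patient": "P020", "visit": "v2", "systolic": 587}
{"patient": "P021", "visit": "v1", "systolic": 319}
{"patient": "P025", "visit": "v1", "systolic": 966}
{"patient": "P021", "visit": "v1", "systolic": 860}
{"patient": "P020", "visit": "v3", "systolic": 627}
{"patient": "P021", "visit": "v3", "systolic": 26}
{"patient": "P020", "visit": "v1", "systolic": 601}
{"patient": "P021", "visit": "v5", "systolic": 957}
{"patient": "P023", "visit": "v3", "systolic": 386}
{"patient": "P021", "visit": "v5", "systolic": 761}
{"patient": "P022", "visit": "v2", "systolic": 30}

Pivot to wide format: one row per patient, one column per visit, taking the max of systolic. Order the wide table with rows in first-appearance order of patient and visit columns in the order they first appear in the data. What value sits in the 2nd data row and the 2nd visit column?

With rows in first-appearance order of patient, row 2 is patient=P023. visit columns in first-appearance order: v1, v4, v5, v2, v3; column 2 is v4.
Long rows with patient=P023, visit=v4: max(969, 744) = 969.

969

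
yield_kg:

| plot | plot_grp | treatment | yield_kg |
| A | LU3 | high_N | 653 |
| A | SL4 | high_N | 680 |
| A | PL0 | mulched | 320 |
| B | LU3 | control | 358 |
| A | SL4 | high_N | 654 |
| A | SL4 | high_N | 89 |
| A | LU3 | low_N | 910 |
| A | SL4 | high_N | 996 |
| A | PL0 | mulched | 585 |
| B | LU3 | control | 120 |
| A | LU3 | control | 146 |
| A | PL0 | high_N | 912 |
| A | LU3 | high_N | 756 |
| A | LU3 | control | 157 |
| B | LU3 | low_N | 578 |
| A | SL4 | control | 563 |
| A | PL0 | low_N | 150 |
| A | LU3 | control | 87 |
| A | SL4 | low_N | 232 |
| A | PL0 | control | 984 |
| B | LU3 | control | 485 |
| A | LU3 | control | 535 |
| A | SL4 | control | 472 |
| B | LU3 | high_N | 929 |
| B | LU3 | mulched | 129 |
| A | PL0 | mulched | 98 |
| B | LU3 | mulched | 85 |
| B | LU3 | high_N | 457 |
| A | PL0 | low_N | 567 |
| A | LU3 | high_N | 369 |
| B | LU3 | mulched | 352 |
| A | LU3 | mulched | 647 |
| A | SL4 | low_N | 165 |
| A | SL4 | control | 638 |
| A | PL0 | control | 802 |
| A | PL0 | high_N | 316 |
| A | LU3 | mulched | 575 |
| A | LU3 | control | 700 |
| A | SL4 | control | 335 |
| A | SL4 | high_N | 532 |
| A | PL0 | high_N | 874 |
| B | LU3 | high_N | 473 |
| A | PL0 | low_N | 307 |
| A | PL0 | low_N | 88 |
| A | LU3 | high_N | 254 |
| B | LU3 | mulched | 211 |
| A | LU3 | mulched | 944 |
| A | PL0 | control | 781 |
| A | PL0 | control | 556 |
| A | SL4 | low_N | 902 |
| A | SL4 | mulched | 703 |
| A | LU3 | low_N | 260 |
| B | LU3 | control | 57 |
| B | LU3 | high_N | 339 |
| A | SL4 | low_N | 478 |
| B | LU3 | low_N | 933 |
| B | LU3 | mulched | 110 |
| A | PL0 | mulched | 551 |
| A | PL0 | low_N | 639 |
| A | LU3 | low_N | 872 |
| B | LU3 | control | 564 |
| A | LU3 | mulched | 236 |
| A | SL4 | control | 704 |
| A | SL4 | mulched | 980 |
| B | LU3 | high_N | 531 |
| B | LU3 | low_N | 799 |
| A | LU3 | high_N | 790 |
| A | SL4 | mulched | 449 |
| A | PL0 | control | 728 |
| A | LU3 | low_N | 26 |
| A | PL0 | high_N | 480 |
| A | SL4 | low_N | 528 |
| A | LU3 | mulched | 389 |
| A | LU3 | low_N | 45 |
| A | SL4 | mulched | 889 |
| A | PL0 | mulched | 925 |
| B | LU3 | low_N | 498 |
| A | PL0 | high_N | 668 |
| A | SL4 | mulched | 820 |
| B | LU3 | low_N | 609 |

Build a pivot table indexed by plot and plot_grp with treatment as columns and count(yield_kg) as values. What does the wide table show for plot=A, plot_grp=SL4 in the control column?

5

Rows with plot=A, plot_grp=SL4 and treatment=control: yield_kg values are 563, 472, 638, 335, 704.
5 rows match — count = 5.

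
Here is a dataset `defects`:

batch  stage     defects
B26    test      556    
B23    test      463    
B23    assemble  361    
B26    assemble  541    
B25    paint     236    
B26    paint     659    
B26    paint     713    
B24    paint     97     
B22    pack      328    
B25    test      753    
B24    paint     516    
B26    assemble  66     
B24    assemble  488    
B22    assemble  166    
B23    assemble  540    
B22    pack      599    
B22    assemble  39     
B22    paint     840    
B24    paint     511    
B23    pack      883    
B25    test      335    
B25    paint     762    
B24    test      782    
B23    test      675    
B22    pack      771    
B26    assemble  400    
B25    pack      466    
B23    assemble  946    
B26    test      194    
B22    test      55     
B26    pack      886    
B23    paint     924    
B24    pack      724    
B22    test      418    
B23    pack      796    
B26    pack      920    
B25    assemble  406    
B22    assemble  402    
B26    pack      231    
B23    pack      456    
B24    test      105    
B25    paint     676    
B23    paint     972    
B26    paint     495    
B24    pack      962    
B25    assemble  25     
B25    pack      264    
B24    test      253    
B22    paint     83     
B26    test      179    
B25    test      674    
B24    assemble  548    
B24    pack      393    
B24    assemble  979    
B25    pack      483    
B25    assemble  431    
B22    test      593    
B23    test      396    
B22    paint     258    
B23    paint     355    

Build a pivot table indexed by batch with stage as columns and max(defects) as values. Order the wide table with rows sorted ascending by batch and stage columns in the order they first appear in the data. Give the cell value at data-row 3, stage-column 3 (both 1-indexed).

With rows sorted ascending by batch, row 3 is batch=B24. stage columns in first-appearance order: test, assemble, paint, pack; column 3 is paint.
Long rows with batch=B24, stage=paint: max(97, 516, 511) = 516.

516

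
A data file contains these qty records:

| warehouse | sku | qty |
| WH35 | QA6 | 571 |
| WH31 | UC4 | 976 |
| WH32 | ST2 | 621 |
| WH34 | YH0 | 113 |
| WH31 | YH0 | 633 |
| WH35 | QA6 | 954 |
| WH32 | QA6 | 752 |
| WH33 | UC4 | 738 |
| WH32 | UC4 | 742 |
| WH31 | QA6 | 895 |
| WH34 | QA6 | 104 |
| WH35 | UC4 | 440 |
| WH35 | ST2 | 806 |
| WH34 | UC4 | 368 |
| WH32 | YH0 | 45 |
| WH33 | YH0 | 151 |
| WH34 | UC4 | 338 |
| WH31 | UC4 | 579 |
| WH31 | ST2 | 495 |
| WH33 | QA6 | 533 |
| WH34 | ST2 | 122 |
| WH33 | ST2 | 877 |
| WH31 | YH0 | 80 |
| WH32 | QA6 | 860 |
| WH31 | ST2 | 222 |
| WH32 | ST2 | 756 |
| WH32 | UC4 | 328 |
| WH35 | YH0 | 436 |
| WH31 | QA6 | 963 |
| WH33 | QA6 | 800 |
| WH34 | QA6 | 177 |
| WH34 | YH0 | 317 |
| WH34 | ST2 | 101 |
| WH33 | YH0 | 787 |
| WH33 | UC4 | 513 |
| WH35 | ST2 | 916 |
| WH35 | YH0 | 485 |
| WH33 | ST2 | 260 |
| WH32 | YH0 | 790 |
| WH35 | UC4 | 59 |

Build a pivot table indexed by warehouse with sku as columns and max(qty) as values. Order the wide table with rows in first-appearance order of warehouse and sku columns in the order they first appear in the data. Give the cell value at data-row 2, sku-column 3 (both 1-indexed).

495

With rows in first-appearance order of warehouse, row 2 is warehouse=WH31. sku columns in first-appearance order: QA6, UC4, ST2, YH0; column 3 is ST2.
Long rows with warehouse=WH31, sku=ST2: max(495, 222) = 495.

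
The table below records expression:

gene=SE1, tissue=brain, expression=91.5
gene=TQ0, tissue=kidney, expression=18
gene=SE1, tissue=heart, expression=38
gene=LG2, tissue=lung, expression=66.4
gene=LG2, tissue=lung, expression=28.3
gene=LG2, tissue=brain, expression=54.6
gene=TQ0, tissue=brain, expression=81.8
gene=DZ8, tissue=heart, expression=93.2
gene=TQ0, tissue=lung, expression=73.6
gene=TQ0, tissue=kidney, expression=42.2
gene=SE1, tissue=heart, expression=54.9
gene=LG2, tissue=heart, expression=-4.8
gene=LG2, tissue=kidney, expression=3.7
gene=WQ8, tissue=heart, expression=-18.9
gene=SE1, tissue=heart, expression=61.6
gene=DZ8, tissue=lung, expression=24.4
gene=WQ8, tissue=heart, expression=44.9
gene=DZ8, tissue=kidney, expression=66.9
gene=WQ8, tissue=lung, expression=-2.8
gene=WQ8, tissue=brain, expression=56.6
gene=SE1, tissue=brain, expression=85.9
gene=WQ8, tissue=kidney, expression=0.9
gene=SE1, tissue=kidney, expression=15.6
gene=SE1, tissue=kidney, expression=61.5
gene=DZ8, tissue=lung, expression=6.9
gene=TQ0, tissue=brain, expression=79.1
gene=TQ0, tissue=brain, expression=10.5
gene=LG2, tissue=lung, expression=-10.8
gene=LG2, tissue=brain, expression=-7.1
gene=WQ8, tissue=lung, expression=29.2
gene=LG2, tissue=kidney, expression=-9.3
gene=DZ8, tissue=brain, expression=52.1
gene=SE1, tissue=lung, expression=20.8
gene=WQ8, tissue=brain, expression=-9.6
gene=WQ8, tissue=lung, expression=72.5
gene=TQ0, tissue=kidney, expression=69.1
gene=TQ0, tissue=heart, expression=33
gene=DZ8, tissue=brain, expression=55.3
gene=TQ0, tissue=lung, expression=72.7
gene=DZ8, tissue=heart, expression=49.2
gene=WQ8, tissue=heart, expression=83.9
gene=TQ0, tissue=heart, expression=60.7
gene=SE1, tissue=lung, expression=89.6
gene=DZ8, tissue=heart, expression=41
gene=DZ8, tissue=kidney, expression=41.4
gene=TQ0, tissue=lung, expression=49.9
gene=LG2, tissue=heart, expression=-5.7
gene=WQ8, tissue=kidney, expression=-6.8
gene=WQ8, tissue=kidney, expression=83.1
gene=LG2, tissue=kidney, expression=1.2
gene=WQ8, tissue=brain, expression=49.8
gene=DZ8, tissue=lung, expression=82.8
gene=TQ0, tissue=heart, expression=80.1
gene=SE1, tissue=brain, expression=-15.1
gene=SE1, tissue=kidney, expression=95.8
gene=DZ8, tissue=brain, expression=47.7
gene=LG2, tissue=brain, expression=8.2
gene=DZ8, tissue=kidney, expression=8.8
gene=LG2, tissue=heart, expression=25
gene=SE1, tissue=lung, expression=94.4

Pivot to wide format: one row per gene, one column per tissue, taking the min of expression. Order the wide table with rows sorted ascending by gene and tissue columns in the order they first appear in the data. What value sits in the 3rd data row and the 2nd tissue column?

With rows sorted ascending by gene, row 3 is gene=SE1. tissue columns in first-appearance order: brain, kidney, heart, lung; column 2 is kidney.
Long rows with gene=SE1, tissue=kidney: min(15.6, 61.5, 95.8) = 15.6.

15.6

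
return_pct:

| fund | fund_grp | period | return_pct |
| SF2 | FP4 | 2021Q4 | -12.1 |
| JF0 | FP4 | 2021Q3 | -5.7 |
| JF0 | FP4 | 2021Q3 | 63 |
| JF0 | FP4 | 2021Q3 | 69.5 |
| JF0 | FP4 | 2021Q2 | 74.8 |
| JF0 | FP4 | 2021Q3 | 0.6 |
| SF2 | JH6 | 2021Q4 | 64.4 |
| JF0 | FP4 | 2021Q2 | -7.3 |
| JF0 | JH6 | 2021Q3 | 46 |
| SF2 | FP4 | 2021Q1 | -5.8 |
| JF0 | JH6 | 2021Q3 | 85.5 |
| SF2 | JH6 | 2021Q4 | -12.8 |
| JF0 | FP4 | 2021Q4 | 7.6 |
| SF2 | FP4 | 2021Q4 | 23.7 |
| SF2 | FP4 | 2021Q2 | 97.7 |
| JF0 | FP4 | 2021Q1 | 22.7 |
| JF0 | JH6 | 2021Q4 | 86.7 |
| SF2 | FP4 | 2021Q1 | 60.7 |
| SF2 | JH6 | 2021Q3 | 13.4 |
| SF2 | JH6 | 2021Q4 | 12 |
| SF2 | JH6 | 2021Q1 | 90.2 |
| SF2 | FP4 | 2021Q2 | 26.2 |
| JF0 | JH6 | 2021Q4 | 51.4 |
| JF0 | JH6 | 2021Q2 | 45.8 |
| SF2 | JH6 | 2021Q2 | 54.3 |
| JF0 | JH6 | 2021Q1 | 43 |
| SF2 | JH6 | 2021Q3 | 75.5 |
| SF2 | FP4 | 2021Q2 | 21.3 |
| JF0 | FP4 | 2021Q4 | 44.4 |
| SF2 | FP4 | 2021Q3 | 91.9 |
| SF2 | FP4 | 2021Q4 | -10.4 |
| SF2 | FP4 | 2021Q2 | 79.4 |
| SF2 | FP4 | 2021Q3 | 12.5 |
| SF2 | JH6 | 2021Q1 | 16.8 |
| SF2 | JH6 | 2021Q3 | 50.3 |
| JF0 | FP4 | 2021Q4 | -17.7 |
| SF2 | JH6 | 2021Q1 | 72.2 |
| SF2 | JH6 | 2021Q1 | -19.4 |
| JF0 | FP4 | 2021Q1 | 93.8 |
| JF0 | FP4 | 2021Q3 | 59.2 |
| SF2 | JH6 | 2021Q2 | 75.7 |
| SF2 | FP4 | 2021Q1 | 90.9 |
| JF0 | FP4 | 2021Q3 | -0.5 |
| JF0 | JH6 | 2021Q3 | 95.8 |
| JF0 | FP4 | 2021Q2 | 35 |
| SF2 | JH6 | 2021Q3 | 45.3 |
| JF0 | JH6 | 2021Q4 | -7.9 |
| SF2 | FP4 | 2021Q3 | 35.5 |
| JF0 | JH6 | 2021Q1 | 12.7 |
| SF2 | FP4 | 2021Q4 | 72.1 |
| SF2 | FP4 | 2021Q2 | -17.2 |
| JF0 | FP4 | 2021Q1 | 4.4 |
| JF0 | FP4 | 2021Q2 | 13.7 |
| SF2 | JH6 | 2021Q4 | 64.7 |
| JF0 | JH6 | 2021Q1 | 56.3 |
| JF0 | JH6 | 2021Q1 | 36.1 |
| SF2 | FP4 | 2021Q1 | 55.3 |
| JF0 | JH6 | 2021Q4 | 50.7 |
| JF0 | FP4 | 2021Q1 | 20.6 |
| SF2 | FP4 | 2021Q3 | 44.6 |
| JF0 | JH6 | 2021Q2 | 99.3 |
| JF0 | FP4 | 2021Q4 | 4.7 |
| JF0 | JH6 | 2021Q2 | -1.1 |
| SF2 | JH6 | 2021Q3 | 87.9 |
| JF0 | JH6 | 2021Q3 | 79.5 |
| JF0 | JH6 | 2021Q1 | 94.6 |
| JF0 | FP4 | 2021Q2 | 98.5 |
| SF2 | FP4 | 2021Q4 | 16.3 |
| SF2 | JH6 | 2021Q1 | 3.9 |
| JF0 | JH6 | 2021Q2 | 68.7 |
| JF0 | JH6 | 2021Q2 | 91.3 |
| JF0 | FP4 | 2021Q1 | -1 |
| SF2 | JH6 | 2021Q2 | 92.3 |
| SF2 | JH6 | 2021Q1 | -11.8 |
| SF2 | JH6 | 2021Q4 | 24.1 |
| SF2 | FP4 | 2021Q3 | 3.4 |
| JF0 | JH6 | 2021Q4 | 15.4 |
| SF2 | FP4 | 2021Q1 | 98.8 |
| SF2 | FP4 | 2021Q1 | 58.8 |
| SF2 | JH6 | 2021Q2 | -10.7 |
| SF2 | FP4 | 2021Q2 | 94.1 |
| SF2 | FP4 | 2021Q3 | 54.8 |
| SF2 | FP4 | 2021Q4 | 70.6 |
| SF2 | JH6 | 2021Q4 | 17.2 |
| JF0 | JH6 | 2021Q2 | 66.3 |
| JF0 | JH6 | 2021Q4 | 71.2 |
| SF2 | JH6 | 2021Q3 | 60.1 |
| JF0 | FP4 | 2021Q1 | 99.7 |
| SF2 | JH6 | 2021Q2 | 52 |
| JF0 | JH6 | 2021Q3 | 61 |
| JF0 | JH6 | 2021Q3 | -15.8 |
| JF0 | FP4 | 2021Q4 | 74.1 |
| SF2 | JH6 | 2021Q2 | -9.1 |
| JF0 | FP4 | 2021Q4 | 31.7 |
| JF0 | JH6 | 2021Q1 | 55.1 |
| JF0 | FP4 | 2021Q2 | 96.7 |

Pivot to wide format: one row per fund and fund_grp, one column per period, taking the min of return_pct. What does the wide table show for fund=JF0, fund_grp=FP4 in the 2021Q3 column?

-5.7

Rows with fund=JF0, fund_grp=FP4 and period=2021Q3: return_pct values are -5.7, 63, 69.5, 0.6, 59.2, -0.5.
min(-5.7, 63, 69.5, 0.6, 59.2, -0.5) = -5.7.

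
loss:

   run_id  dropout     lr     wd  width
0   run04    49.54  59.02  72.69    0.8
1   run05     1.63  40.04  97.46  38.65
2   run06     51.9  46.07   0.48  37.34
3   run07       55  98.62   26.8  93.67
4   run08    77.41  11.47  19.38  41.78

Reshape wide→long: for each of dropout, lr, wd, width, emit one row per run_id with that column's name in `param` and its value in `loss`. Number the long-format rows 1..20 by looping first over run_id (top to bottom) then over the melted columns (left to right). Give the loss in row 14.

20 rows total (5 × 4). Row 14: index ⌊(14-1)/4⌋ = 3 into run_id → run07; (14-1) mod 4 = 1 into the melted columns → lr.
So row 14 is (run07, lr, 98.62); loss = 98.62.

98.62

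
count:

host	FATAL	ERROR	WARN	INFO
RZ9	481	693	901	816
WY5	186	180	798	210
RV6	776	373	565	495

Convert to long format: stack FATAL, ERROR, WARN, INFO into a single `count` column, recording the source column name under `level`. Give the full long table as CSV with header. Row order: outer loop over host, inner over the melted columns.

Each (host, column) pair becomes one row: 3 × 4 = 12 rows.
For example, (RZ9, FATAL) → count=481.

host,level,count
RZ9,FATAL,481
RZ9,ERROR,693
RZ9,WARN,901
RZ9,INFO,816
WY5,FATAL,186
WY5,ERROR,180
WY5,WARN,798
WY5,INFO,210
RV6,FATAL,776
RV6,ERROR,373
RV6,WARN,565
RV6,INFO,495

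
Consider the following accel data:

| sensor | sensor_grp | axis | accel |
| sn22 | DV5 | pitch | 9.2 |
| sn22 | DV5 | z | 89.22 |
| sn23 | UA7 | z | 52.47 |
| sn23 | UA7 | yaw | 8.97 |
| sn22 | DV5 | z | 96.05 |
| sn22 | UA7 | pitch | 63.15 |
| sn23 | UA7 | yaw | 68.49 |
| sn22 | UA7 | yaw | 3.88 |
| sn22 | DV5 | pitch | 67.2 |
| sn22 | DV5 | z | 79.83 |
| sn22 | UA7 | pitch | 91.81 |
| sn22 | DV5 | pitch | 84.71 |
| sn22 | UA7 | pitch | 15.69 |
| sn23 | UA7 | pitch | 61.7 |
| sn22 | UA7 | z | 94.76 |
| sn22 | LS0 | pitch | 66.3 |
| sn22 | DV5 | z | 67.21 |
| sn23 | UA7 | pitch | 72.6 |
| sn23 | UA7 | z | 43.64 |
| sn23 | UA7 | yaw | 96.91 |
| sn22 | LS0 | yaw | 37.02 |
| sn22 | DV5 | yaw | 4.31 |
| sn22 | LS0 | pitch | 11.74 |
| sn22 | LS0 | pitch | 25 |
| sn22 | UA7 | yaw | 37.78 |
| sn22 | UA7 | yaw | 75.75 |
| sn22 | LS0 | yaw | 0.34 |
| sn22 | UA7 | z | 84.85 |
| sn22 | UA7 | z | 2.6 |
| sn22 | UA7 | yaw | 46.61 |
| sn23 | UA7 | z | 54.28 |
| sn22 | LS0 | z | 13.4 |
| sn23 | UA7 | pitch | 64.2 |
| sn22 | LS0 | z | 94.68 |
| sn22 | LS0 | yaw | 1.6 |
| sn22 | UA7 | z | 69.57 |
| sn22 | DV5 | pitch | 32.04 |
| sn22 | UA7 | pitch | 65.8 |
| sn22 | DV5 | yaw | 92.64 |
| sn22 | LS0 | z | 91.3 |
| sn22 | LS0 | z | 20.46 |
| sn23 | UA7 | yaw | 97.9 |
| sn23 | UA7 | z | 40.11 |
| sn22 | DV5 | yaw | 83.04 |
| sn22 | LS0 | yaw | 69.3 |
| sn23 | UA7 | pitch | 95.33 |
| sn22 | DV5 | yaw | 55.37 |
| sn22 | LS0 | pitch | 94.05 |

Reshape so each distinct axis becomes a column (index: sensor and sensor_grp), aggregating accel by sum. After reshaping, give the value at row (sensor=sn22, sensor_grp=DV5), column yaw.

Rows with sensor=sn22, sensor_grp=DV5 and axis=yaw: accel values are 4.31, 92.64, 83.04, 55.37.
4.31 + 92.64 + 83.04 + 55.37 = 235.36.

235.36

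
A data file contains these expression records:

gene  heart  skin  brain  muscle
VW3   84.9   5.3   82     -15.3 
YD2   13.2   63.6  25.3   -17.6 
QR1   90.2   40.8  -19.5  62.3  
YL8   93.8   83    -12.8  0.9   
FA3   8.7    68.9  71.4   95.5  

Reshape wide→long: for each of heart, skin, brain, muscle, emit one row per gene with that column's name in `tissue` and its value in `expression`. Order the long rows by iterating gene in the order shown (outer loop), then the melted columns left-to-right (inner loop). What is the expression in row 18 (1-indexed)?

68.9

20 rows total (5 × 4). Row 18: index ⌊(18-1)/4⌋ = 4 into gene → FA3; (18-1) mod 4 = 1 into the melted columns → skin.
So row 18 is (FA3, skin, 68.9); expression = 68.9.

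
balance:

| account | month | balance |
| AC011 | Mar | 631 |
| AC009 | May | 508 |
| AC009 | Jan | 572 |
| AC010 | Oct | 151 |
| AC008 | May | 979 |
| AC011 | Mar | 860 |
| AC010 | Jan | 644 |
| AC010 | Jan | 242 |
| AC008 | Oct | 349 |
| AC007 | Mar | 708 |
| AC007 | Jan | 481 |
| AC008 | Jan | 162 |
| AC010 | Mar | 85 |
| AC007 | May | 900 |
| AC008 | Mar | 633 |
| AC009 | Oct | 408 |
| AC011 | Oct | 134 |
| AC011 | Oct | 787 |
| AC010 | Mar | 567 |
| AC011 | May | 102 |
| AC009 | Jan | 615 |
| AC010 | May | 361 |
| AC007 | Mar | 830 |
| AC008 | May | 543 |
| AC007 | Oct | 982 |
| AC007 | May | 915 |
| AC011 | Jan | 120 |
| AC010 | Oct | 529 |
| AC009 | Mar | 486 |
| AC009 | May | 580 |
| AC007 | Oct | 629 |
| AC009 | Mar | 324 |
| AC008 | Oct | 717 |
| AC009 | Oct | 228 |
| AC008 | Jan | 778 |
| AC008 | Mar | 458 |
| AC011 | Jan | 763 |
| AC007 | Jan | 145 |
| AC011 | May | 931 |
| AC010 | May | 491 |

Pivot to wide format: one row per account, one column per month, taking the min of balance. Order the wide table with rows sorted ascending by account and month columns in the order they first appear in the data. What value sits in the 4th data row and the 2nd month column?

361

With rows sorted ascending by account, row 4 is account=AC010. month columns in first-appearance order: Mar, May, Jan, Oct; column 2 is May.
Long rows with account=AC010, month=May: min(361, 491) = 361.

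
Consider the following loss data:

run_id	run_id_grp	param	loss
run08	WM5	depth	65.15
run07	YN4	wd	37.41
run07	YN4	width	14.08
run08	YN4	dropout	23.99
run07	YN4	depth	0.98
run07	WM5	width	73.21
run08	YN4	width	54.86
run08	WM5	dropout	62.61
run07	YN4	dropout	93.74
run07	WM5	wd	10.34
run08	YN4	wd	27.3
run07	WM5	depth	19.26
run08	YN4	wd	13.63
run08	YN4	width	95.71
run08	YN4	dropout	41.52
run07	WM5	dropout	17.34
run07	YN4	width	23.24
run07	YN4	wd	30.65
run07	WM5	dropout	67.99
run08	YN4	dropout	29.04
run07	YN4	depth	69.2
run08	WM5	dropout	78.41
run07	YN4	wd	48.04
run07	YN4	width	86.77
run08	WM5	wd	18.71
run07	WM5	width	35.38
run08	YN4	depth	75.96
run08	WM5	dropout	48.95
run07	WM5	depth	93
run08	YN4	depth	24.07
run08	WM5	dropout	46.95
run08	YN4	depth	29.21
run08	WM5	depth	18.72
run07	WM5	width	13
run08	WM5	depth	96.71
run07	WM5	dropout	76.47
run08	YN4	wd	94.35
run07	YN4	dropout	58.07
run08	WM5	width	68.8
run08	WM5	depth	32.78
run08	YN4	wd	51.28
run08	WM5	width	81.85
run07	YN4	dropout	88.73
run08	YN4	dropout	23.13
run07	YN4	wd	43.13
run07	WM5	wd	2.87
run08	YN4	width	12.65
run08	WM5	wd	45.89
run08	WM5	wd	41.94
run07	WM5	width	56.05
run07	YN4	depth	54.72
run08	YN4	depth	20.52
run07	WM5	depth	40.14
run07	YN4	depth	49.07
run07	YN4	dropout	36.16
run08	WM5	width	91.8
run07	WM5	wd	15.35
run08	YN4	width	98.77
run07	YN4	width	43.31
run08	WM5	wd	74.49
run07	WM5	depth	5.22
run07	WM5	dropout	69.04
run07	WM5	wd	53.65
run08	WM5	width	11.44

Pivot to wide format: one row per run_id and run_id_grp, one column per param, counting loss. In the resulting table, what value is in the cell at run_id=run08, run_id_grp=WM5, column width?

4

Rows with run_id=run08, run_id_grp=WM5 and param=width: loss values are 68.8, 81.85, 91.8, 11.44.
4 rows match — count = 4.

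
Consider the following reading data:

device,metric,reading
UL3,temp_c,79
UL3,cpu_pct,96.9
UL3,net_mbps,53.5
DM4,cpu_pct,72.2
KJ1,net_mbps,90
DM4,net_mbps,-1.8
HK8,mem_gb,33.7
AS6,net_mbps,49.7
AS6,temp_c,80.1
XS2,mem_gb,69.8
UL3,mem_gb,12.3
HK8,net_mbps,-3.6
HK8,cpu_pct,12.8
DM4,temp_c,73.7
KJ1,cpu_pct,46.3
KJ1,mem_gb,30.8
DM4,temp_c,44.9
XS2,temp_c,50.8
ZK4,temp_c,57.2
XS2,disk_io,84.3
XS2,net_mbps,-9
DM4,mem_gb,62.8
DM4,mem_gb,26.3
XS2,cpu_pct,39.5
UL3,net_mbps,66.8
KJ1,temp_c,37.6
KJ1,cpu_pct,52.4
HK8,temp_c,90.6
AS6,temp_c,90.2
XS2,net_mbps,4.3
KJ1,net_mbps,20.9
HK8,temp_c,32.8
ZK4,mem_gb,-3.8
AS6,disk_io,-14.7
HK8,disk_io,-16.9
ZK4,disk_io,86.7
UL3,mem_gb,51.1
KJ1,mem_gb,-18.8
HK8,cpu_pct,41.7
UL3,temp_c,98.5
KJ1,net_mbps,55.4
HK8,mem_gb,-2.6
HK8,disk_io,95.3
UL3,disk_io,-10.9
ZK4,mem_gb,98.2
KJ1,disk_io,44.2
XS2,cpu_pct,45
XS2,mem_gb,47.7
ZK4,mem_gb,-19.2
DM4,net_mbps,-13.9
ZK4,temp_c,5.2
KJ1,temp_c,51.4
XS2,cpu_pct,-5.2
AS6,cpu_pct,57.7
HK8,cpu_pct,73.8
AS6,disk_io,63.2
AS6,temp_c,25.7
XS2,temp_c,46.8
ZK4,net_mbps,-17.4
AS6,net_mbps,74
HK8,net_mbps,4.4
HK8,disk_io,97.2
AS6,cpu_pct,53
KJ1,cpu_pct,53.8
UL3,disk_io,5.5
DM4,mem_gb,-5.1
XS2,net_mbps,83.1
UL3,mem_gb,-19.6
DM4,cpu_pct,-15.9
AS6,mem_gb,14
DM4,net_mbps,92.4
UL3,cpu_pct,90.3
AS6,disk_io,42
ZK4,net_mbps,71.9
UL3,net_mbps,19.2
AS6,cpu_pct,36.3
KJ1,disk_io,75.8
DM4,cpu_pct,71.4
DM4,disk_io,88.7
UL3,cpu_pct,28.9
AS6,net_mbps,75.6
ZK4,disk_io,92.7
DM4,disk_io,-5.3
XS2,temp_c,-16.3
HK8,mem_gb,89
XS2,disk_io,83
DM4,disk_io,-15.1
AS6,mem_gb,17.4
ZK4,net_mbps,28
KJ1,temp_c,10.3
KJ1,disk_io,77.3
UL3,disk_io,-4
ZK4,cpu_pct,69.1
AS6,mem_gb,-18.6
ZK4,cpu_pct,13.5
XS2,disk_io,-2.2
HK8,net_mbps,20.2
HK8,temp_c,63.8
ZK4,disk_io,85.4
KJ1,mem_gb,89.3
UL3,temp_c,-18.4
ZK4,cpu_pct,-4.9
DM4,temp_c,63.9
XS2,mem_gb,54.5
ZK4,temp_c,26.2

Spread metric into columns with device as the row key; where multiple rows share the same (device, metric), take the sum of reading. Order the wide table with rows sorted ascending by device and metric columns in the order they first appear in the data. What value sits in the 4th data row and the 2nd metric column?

With rows sorted ascending by device, row 4 is device=KJ1. metric columns in first-appearance order: temp_c, cpu_pct, net_mbps, mem_gb, disk_io; column 2 is cpu_pct.
Long rows with device=KJ1, metric=cpu_pct: 46.3 + 52.4 + 53.8 = 152.5.

152.5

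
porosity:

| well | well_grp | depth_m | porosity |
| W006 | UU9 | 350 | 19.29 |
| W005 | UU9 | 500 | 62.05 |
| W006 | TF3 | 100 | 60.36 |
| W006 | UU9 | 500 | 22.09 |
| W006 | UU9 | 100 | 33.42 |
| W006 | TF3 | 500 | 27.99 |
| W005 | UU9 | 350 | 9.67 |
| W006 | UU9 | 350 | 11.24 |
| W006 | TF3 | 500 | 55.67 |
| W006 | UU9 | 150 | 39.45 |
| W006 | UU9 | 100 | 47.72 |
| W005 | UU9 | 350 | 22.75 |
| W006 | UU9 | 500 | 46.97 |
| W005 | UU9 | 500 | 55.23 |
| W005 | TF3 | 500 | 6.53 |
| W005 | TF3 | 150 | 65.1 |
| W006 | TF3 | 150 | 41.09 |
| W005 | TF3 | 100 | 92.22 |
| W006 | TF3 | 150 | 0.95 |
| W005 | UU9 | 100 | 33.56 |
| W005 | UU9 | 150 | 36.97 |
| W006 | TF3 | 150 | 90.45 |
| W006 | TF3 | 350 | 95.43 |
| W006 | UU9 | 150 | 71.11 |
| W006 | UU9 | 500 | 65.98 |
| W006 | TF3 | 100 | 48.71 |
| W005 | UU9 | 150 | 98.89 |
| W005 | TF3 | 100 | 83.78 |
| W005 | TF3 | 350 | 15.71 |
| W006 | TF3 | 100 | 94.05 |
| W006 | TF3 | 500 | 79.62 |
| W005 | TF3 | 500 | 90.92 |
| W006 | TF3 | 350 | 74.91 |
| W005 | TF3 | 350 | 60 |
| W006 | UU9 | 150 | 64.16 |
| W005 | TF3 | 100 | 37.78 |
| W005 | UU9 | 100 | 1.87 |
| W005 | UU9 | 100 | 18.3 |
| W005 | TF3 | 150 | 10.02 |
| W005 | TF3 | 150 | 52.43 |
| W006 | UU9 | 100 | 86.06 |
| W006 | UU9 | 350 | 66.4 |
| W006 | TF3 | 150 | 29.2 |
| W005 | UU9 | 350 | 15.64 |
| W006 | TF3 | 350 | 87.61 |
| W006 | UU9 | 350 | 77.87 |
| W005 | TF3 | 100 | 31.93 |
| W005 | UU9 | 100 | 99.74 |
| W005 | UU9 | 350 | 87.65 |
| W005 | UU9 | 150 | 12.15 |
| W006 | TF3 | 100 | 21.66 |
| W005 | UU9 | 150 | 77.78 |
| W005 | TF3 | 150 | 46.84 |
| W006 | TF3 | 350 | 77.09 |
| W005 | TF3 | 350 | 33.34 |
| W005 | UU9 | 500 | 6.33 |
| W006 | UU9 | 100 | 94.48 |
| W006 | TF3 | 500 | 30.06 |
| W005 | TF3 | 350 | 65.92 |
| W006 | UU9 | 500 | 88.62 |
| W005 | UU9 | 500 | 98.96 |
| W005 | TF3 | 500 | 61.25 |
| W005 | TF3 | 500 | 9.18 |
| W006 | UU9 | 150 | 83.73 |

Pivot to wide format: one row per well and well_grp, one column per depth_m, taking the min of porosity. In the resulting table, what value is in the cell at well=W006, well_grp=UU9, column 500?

Rows with well=W006, well_grp=UU9 and depth_m=500: porosity values are 22.09, 46.97, 65.98, 88.62.
min(22.09, 46.97, 65.98, 88.62) = 22.09.

22.09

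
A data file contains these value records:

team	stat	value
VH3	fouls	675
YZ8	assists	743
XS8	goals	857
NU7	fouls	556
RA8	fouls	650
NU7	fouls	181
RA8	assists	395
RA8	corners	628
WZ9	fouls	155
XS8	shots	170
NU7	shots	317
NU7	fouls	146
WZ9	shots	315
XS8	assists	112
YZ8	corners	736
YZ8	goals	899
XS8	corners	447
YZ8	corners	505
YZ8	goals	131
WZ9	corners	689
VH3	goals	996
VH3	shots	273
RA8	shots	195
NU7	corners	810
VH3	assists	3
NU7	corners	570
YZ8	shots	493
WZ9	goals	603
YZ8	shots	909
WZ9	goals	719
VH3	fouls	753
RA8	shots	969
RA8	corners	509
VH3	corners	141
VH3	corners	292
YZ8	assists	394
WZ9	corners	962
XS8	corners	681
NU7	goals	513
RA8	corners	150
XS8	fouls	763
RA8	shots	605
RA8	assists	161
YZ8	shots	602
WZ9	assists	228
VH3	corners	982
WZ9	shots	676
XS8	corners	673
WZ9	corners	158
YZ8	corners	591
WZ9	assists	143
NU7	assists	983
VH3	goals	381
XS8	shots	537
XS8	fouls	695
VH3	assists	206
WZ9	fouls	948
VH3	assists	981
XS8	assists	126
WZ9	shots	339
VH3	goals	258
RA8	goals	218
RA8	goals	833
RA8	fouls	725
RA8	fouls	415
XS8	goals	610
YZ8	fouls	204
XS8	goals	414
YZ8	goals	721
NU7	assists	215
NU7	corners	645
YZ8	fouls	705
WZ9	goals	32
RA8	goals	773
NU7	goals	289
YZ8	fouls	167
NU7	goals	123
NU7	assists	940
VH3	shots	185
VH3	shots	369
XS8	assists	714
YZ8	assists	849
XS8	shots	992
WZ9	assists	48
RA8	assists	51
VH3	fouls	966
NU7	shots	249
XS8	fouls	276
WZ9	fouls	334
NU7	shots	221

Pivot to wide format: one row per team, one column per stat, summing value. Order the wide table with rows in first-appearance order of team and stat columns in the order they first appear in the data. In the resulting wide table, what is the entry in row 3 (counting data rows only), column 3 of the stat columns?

With rows in first-appearance order of team, row 3 is team=XS8. stat columns in first-appearance order: fouls, assists, goals, corners, shots; column 3 is goals.
Long rows with team=XS8, stat=goals: 857 + 610 + 414 = 1881.

1881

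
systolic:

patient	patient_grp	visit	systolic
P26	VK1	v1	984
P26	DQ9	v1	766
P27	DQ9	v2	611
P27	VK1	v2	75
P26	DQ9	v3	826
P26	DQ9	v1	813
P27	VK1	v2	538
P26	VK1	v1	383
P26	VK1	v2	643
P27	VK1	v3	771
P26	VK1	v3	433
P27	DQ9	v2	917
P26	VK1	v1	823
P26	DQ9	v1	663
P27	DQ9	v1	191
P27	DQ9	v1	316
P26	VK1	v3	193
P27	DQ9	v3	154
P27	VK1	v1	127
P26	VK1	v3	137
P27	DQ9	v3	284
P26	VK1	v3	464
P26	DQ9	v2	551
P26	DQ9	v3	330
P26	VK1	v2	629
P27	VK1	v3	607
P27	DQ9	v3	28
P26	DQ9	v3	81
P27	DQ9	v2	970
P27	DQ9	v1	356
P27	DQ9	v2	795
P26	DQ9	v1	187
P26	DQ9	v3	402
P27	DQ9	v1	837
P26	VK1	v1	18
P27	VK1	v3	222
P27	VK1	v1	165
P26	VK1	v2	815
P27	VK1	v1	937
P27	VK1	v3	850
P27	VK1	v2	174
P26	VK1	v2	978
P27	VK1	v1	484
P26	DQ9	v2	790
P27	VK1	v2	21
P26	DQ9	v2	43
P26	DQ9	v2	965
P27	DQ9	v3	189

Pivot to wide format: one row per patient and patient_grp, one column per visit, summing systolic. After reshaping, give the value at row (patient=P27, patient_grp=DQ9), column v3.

655

Rows with patient=P27, patient_grp=DQ9 and visit=v3: systolic values are 154, 284, 28, 189.
154 + 284 + 28 + 189 = 655.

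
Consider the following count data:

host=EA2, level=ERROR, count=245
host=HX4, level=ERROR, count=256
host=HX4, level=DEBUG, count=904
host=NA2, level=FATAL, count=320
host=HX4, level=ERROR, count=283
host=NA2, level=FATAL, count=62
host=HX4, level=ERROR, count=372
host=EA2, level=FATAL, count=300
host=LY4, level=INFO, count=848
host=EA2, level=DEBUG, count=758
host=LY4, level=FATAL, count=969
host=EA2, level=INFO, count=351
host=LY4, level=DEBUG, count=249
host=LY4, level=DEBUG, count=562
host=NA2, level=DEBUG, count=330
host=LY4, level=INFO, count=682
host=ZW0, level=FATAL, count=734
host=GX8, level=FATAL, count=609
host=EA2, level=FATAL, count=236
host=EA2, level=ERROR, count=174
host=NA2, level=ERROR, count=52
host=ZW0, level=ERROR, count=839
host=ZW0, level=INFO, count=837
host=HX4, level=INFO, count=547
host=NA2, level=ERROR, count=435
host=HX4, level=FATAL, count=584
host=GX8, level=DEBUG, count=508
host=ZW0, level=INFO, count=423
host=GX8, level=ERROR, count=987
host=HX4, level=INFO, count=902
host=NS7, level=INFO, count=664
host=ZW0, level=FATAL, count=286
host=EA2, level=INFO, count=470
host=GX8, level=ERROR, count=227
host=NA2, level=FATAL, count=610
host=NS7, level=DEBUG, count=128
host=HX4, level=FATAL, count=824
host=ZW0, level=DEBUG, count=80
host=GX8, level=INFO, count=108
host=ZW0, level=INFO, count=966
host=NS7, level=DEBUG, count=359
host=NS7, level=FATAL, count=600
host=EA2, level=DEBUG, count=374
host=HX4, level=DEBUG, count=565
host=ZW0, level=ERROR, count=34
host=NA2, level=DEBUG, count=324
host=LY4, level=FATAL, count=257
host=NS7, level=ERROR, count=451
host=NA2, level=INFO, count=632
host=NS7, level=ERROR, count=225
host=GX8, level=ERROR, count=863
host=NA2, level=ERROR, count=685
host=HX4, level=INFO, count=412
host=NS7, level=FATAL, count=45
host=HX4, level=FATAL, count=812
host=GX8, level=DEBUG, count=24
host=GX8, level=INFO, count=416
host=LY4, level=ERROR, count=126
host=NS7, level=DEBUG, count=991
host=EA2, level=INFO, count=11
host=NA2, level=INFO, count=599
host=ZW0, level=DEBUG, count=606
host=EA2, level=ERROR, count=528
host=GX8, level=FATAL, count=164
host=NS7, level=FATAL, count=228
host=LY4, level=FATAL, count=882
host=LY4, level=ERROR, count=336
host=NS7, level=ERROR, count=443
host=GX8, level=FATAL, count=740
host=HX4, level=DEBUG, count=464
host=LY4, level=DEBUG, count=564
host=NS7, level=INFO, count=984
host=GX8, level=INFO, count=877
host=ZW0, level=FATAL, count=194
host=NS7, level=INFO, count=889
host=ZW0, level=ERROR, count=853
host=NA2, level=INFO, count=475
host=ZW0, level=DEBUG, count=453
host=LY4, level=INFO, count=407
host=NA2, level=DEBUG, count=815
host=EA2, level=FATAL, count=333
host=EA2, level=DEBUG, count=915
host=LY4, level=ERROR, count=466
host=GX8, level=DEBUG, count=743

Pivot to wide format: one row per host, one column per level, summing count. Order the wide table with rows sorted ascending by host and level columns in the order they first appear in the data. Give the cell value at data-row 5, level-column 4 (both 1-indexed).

With rows sorted ascending by host, row 5 is host=NA2. level columns in first-appearance order: ERROR, DEBUG, FATAL, INFO; column 4 is INFO.
Long rows with host=NA2, level=INFO: 632 + 599 + 475 = 1706.

1706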